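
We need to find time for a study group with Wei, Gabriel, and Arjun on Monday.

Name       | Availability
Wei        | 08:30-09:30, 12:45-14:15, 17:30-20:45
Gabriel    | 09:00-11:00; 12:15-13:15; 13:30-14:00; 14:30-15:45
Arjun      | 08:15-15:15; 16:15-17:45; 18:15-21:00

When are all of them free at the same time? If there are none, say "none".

Wei ∩ Gabriel: 09:00-09:30, 12:45-13:15, 13:30-14:00.
Wei ∩ Gabriel ∩ Arjun: 09:00-09:30, 12:45-13:15, 13:30-14:00.

09:00-09:30, 12:45-13:15, 13:30-14:00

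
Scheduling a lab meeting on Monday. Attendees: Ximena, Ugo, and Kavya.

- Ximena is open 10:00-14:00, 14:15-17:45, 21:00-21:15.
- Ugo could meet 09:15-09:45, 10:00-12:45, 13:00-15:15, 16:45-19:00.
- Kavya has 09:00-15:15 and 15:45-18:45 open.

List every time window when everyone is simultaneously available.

Ximena ∩ Ugo: 10:00-12:45, 13:00-14:00, 14:15-15:15, 16:45-17:45.
Ximena ∩ Ugo ∩ Kavya: 10:00-12:45, 13:00-14:00, 14:15-15:15, 16:45-17:45.
So the common availability across everyone is 10:00-12:45, 13:00-14:00, 14:15-15:15, 16:45-17:45.

10:00-12:45, 13:00-14:00, 14:15-15:15, 16:45-17:45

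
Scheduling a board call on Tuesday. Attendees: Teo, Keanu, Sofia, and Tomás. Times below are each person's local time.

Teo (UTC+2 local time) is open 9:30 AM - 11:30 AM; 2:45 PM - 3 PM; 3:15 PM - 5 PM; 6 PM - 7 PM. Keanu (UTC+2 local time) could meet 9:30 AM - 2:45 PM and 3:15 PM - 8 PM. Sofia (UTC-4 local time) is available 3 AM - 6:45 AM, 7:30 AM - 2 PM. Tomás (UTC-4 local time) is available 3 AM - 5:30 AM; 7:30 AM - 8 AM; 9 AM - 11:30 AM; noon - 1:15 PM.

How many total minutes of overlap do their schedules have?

285

Teo in UTC: 07:30-09:30, 12:45-13:00, 13:15-15:00, 16:00-17:00 (subtract 2h to convert from UTC+2).
Keanu in UTC: 07:30-12:45, 13:15-18:00 (subtract 2h to convert from UTC+2).
Sofia in UTC: 07:00-10:45, 11:30-18:00 (add 4h to convert from UTC-4).
Tomás in UTC: 07:00-09:30, 11:30-12:00, 13:00-15:30, 16:00-17:15 (add 4h to convert from UTC-4).
Teo ∩ Keanu: 07:30-09:30, 13:15-15:00, 16:00-17:00.
Teo ∩ Keanu ∩ Sofia: 07:30-09:30, 13:15-15:00, 16:00-17:00.
Teo ∩ Keanu ∩ Sofia ∩ Tomás: 07:30-09:30, 13:15-15:00, 16:00-17:00.
Summing the common windows: 120 + 105 + 60 = 285 minutes.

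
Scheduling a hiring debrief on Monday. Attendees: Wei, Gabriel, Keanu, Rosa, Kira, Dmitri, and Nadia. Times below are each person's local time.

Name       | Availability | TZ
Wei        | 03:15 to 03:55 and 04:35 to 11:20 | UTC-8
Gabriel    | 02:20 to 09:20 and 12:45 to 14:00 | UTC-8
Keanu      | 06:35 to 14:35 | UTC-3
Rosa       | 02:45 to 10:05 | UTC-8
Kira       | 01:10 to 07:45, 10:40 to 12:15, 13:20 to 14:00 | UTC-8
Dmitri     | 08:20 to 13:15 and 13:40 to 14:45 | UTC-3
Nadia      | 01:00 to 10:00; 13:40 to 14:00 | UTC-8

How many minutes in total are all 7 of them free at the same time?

Wei in UTC: 11:15-11:55, 12:35-19:20 (add 8h to convert from UTC-8).
Gabriel in UTC: 10:20-17:20, 20:45-22:00 (add 8h to convert from UTC-8).
Keanu in UTC: 09:35-17:35 (add 3h to convert from UTC-3).
Rosa in UTC: 10:45-18:05 (add 8h to convert from UTC-8).
Kira in UTC: 09:10-15:45, 18:40-20:15, 21:20-22:00 (add 8h to convert from UTC-8).
Dmitri in UTC: 11:20-16:15, 16:40-17:45 (add 3h to convert from UTC-3).
Nadia in UTC: 09:00-18:00, 21:40-22:00 (add 8h to convert from UTC-8).
Wei ∩ Gabriel: 11:15-11:55, 12:35-17:20.
Wei ∩ Gabriel ∩ Keanu: 11:15-11:55, 12:35-17:20.
Wei ∩ Gabriel ∩ Keanu ∩ Rosa: 11:15-11:55, 12:35-17:20.
Wei ∩ Gabriel ∩ Keanu ∩ Rosa ∩ Kira: 11:15-11:55, 12:35-15:45.
Wei ∩ Gabriel ∩ Keanu ∩ Rosa ∩ Kira ∩ Dmitri: 11:20-11:55, 12:35-15:45.
Wei ∩ Gabriel ∩ Keanu ∩ Rosa ∩ Kira ∩ Dmitri ∩ Nadia: 11:20-11:55, 12:35-15:45.
Summing the common windows: 35 + 190 = 225 minutes.

225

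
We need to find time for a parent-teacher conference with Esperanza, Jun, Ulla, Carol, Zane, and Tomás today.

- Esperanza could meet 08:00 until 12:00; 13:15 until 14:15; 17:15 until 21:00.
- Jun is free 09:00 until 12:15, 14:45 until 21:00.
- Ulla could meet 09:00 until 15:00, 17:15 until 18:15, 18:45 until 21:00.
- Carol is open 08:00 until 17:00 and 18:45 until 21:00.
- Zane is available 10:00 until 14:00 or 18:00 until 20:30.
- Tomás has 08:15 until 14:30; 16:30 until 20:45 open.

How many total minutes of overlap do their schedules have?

Esperanza ∩ Jun: 09:00-12:00, 17:15-21:00.
Esperanza ∩ Jun ∩ Ulla: 09:00-12:00, 17:15-18:15, 18:45-21:00.
Esperanza ∩ Jun ∩ Ulla ∩ Carol: 09:00-12:00, 18:45-21:00.
Esperanza ∩ Jun ∩ Ulla ∩ Carol ∩ Zane: 10:00-12:00, 18:45-20:30.
Esperanza ∩ Jun ∩ Ulla ∩ Carol ∩ Zane ∩ Tomás: 10:00-12:00, 18:45-20:30.
Those are the intersection windows.
Summing the common windows: 120 + 105 = 225 minutes.

225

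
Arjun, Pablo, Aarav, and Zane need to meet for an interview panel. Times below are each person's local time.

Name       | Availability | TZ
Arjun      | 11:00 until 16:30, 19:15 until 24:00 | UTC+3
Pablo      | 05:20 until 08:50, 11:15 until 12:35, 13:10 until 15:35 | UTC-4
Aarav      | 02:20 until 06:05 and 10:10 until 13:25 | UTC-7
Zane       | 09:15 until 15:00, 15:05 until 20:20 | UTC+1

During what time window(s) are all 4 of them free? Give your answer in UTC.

Arjun in UTC: 08:00-13:30, 16:15-21:00 (subtract 3h to convert from UTC+3).
Pablo in UTC: 09:20-12:50, 15:15-16:35, 17:10-19:35 (add 4h to convert from UTC-4).
Aarav in UTC: 09:20-13:05, 17:10-20:25 (add 7h to convert from UTC-7).
Zane in UTC: 08:15-14:00, 14:05-19:20 (subtract 1h to convert from UTC+1).
Arjun ∩ Pablo: 09:20-12:50, 16:15-16:35, 17:10-19:35.
Arjun ∩ Pablo ∩ Aarav: 09:20-12:50, 17:10-19:35.
Arjun ∩ Pablo ∩ Aarav ∩ Zane: 09:20-12:50, 17:10-19:20.

09:20-12:50, 17:10-19:20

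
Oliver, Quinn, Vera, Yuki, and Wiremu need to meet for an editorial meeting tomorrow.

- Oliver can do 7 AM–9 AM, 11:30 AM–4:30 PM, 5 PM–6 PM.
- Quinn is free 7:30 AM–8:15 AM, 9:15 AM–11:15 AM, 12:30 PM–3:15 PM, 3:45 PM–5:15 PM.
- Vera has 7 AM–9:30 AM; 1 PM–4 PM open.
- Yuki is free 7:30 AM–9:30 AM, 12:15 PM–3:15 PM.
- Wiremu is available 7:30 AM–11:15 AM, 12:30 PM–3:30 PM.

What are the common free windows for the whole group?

Oliver ∩ Quinn: 07:30-08:15, 12:30-15:15, 15:45-16:30, 17:00-17:15.
Oliver ∩ Quinn ∩ Vera: 07:30-08:15, 13:00-15:15, 15:45-16:00.
Oliver ∩ Quinn ∩ Vera ∩ Yuki: 07:30-08:15, 13:00-15:15.
Oliver ∩ Quinn ∩ Vera ∩ Yuki ∩ Wiremu: 07:30-08:15, 13:00-15:15.
So the common availability across everyone is 07:30-08:15, 13:00-15:15.

07:30-08:15, 13:00-15:15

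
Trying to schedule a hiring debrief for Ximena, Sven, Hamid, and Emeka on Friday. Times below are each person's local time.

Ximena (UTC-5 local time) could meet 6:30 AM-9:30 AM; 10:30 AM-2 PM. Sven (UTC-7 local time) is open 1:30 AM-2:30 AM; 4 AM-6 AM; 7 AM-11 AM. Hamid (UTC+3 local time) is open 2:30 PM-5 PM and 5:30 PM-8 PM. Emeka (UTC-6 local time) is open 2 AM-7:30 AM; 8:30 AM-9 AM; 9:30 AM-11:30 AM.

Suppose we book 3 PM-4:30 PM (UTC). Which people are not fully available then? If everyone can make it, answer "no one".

Emeka, Ximena

Ximena in UTC: 11:30-14:30, 15:30-19:00 (add 5h to convert from UTC-5).
Sven in UTC: 08:30-09:30, 11:00-13:00, 14:00-18:00 (add 7h to convert from UTC-7).
Hamid in UTC: 11:30-14:00, 14:30-17:00 (subtract 3h to convert from UTC+3).
Emeka in UTC: 08:00-13:30, 14:30-15:00, 15:30-17:30 (add 6h to convert from UTC-6).
Ximena: not fully free for 15:00-16:30. Sven: free for 15:00-16:30. Hamid: free for 15:00-16:30. Emeka: not fully free for 15:00-16:30.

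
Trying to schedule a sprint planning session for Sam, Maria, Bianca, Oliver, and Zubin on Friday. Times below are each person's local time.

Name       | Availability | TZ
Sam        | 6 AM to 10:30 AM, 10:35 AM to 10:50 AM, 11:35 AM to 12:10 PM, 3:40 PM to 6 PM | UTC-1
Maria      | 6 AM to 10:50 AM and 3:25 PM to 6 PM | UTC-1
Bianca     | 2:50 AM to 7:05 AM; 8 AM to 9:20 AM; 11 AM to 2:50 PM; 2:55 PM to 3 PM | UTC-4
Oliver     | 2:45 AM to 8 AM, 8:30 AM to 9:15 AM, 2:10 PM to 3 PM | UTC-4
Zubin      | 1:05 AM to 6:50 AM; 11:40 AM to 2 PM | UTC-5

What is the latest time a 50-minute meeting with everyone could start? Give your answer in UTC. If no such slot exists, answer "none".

Sam in UTC: 07:00-11:30, 11:35-11:50, 12:35-13:10, 16:40-19:00 (add 1h to convert from UTC-1).
Maria in UTC: 07:00-11:50, 16:25-19:00 (add 1h to convert from UTC-1).
Bianca in UTC: 06:50-11:05, 12:00-13:20, 15:00-18:50, 18:55-19:00 (add 4h to convert from UTC-4).
Oliver in UTC: 06:45-12:00, 12:30-13:15, 18:10-19:00 (add 4h to convert from UTC-4).
Zubin in UTC: 06:05-11:50, 16:40-19:00 (add 5h to convert from UTC-5).
Sam ∩ Maria: 07:00-11:30, 11:35-11:50, 16:40-19:00.
Sam ∩ Maria ∩ Bianca: 07:00-11:05, 16:40-18:50, 18:55-19:00.
Sam ∩ Maria ∩ Bianca ∩ Oliver: 07:00-11:05, 18:10-18:50, 18:55-19:00.
Sam ∩ Maria ∩ Bianca ∩ Oliver ∩ Zubin: 07:00-11:05, 18:10-18:50, 18:55-19:00.
Those are the intersection windows.
The last common window of at least 50 minutes is 07:00-11:05; a 50-minute meeting can start as late as 10:15 and still end by 11:05.

10:15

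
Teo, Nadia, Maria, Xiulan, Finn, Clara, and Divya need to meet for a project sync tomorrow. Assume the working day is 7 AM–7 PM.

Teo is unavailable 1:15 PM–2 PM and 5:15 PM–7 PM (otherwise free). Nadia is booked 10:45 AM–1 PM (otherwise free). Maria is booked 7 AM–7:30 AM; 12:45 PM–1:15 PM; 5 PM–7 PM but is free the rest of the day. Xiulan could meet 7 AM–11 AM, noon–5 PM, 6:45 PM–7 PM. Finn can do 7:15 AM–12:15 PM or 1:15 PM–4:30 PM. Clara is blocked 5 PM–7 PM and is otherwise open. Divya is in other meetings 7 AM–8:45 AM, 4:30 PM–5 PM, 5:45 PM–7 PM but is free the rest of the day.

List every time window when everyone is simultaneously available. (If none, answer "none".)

Teo free: 07:00-13:15, 14:00-17:15 (invert busy blocks within the working day).
Nadia free: 07:00-10:45, 13:00-19:00 (invert busy blocks within the working day).
Maria free: 07:30-12:45, 13:15-17:00 (invert busy blocks within the working day).
Xiulan free: 07:00-11:00, 12:00-17:00, 18:45-19:00.
Finn free: 07:15-12:15, 13:15-16:30.
Clara free: 07:00-17:00 (invert busy blocks within the working day).
Divya free: 08:45-16:30, 17:00-17:45 (invert busy blocks within the working day).
Teo ∩ Nadia: 07:00-10:45, 13:00-13:15, 14:00-17:15.
Teo ∩ Nadia ∩ Maria: 07:30-10:45, 14:00-17:00.
Teo ∩ Nadia ∩ Maria ∩ Xiulan: 07:30-10:45, 14:00-17:00.
Teo ∩ Nadia ∩ Maria ∩ Xiulan ∩ Finn: 07:30-10:45, 14:00-16:30.
Teo ∩ Nadia ∩ Maria ∩ Xiulan ∩ Finn ∩ Clara: 07:30-10:45, 14:00-16:30.
Teo ∩ Nadia ∩ Maria ∩ Xiulan ∩ Finn ∩ Clara ∩ Divya: 08:45-10:45, 14:00-16:30.
Those are the intersection windows.

08:45-10:45, 14:00-16:30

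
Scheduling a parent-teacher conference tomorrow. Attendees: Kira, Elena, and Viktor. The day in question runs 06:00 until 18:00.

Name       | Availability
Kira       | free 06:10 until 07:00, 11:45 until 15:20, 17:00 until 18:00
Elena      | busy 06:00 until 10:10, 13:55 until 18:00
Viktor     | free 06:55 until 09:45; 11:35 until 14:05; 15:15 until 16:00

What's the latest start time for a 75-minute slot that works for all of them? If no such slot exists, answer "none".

12:40

Kira free: 06:10-07:00, 11:45-15:20, 17:00-18:00.
Elena free: 10:10-13:55 (invert busy blocks within the working day).
Viktor free: 06:55-09:45, 11:35-14:05, 15:15-16:00.
Kira ∩ Elena: 11:45-13:55.
Kira ∩ Elena ∩ Viktor: 11:45-13:55.
Those are the intersection windows.
The last common window of at least 75 minutes is 11:45-13:55; a 75-minute meeting can start as late as 12:40 and still end by 13:55.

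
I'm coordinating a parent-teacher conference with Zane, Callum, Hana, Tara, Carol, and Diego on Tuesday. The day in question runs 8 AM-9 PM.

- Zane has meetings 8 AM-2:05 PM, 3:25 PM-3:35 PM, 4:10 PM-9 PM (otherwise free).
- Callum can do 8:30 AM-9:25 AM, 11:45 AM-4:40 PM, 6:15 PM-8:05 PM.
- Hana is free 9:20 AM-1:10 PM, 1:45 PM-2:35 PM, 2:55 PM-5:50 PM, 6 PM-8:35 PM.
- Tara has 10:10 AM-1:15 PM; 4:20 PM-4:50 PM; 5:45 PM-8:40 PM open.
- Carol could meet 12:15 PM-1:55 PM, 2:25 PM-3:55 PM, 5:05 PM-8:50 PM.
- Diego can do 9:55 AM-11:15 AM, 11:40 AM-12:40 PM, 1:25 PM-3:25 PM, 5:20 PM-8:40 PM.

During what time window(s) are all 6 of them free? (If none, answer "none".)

Zane free: 14:05-15:25, 15:35-16:10 (invert busy blocks within the working day).
Callum free: 08:30-09:25, 11:45-16:40, 18:15-20:05.
Hana free: 09:20-13:10, 13:45-14:35, 14:55-17:50, 18:00-20:35.
Tara free: 10:10-13:15, 16:20-16:50, 17:45-20:40.
Carol free: 12:15-13:55, 14:25-15:55, 17:05-20:50.
Diego free: 09:55-11:15, 11:40-12:40, 13:25-15:25, 17:20-20:40.
Zane ∩ Callum: 14:05-15:25, 15:35-16:10.
Zane ∩ Callum ∩ Hana: 14:05-14:35, 14:55-15:25, 15:35-16:10.
Zane ∩ Callum ∩ Hana ∩ Tara: ∅.
Zane ∩ Callum ∩ Hana ∩ Tara ∩ Carol: ∅.
Zane ∩ Callum ∩ Hana ∩ Tara ∩ Carol ∩ Diego: ∅.
There is no time when everyone is free.

none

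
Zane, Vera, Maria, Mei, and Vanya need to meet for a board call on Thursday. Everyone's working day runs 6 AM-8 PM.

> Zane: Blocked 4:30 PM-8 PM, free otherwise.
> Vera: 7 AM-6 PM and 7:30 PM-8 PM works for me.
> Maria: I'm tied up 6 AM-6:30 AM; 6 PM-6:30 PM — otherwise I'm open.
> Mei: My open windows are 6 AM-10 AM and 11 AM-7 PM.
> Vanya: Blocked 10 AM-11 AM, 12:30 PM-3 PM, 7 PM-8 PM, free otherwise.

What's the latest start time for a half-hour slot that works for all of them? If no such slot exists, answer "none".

16:00

Zane free: 06:00-16:30 (invert busy blocks within the working day).
Vera free: 07:00-18:00, 19:30-20:00.
Maria free: 06:30-18:00, 18:30-20:00 (invert busy blocks within the working day).
Mei free: 06:00-10:00, 11:00-19:00.
Vanya free: 06:00-10:00, 11:00-12:30, 15:00-19:00 (invert busy blocks within the working day).
Zane ∩ Vera: 07:00-16:30.
Zane ∩ Vera ∩ Maria: 07:00-16:30.
Zane ∩ Vera ∩ Maria ∩ Mei: 07:00-10:00, 11:00-16:30.
Zane ∩ Vera ∩ Maria ∩ Mei ∩ Vanya: 07:00-10:00, 11:00-12:30, 15:00-16:30.
So the common availability across everyone is 07:00-10:00, 11:00-12:30, 15:00-16:30.
The last common window of at least 30 minutes is 15:00-16:30; a 30-minute meeting can start as late as 16:00 and still end by 16:30.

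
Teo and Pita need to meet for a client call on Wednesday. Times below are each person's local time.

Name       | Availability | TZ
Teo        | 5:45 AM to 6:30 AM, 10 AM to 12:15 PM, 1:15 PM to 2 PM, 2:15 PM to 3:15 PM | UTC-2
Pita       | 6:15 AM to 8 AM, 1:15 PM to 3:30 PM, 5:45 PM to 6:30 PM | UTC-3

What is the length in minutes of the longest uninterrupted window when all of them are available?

Teo in UTC: 07:45-08:30, 12:00-14:15, 15:15-16:00, 16:15-17:15 (add 2h to convert from UTC-2).
Pita in UTC: 09:15-11:00, 16:15-18:30, 20:45-21:30 (add 3h to convert from UTC-3).
Teo ∩ Pita: 16:15-17:15.
The longest is 16:15-17:15 at 60 minutes.

60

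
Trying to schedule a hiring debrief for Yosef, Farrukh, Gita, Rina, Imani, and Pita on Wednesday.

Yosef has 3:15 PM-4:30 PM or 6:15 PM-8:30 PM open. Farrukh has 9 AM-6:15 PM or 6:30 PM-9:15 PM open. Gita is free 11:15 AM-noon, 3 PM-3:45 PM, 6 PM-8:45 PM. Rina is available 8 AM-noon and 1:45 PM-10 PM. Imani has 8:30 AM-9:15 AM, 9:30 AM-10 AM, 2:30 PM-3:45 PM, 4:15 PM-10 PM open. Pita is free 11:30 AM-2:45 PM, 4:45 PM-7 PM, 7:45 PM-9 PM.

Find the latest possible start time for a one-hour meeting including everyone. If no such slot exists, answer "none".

Yosef ∩ Farrukh: 15:15-16:30, 18:30-20:30.
Yosef ∩ Farrukh ∩ Gita: 15:15-15:45, 18:30-20:30.
Yosef ∩ Farrukh ∩ Gita ∩ Rina: 15:15-15:45, 18:30-20:30.
Yosef ∩ Farrukh ∩ Gita ∩ Rina ∩ Imani: 15:15-15:45, 18:30-20:30.
Yosef ∩ Farrukh ∩ Gita ∩ Rina ∩ Imani ∩ Pita: 18:30-19:00, 19:45-20:30.
So the common availability across everyone is 18:30-19:00, 19:45-20:30.
No common window is at least 60 minutes long.

none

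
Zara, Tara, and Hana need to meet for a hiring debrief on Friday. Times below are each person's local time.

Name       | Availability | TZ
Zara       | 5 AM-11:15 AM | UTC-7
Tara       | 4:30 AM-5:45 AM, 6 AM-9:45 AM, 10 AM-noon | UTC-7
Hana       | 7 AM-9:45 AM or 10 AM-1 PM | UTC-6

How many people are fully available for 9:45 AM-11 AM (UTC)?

0

Zara in UTC: 12:00-18:15 (add 7h to convert from UTC-7).
Tara in UTC: 11:30-12:45, 13:00-16:45, 17:00-19:00 (add 7h to convert from UTC-7).
Hana in UTC: 13:00-15:45, 16:00-19:00 (add 6h to convert from UTC-6).
nobody can make the full 09:45-11:00 slot — that's 0.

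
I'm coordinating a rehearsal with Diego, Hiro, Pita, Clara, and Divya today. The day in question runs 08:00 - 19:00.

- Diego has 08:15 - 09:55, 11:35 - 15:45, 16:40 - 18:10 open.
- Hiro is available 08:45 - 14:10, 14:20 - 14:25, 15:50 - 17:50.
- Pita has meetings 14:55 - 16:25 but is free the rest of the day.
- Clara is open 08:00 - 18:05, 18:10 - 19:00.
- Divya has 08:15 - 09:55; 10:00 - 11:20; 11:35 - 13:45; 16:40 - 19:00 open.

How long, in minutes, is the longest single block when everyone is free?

Diego free: 08:15-09:55, 11:35-15:45, 16:40-18:10.
Hiro free: 08:45-14:10, 14:20-14:25, 15:50-17:50.
Pita free: 08:00-14:55, 16:25-19:00 (invert busy blocks within the working day).
Clara free: 08:00-18:05, 18:10-19:00.
Divya free: 08:15-09:55, 10:00-11:20, 11:35-13:45, 16:40-19:00.
Diego ∩ Hiro: 08:45-09:55, 11:35-14:10, 14:20-14:25, 16:40-17:50.
Diego ∩ Hiro ∩ Pita: 08:45-09:55, 11:35-14:10, 14:20-14:25, 16:40-17:50.
Diego ∩ Hiro ∩ Pita ∩ Clara: 08:45-09:55, 11:35-14:10, 14:20-14:25, 16:40-17:50.
Diego ∩ Hiro ∩ Pita ∩ Clara ∩ Divya: 08:45-09:55, 11:35-13:45, 16:40-17:50.
The longest is 11:35-13:45 at 130 minutes.

130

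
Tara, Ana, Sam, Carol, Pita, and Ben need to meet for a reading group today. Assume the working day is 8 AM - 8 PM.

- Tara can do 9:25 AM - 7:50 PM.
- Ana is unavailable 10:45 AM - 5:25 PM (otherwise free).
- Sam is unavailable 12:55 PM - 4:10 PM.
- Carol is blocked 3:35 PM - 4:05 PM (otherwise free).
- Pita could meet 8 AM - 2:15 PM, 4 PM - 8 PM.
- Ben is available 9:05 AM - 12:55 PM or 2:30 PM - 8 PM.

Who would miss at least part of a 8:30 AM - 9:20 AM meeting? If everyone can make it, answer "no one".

Ben, Tara

Tara free: 09:25-19:50.
Ana free: 08:00-10:45, 17:25-20:00 (invert busy blocks within the working day).
Sam free: 08:00-12:55, 16:10-20:00 (invert busy blocks within the working day).
Carol free: 08:00-15:35, 16:05-20:00 (invert busy blocks within the working day).
Pita free: 08:00-14:15, 16:00-20:00.
Ben free: 09:05-12:55, 14:30-20:00.
Tara: not fully free for 08:30-09:20. Ana: free for 08:30-09:20. Sam: free for 08:30-09:20. Carol: free for 08:30-09:20. Pita: free for 08:30-09:20. Ben: not fully free for 08:30-09:20.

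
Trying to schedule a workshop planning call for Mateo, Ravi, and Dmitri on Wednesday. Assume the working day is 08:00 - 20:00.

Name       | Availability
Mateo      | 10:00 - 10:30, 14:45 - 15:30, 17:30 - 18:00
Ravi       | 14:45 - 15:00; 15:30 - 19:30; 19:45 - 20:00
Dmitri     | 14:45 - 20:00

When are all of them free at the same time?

14:45-15:00, 17:30-18:00

Mateo ∩ Ravi: 14:45-15:00, 17:30-18:00.
Mateo ∩ Ravi ∩ Dmitri: 14:45-15:00, 17:30-18:00.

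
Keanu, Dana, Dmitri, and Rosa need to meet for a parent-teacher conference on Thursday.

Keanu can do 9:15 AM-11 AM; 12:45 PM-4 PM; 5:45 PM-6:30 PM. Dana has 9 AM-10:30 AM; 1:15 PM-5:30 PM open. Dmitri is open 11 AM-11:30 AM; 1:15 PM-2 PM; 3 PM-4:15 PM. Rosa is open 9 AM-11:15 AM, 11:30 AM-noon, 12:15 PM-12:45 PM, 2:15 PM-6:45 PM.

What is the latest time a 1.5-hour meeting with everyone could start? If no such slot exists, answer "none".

none

Keanu ∩ Dana: 09:15-10:30, 13:15-16:00.
Keanu ∩ Dana ∩ Dmitri: 13:15-14:00, 15:00-16:00.
Keanu ∩ Dana ∩ Dmitri ∩ Rosa: 15:00-16:00.
No common window is at least 90 minutes long.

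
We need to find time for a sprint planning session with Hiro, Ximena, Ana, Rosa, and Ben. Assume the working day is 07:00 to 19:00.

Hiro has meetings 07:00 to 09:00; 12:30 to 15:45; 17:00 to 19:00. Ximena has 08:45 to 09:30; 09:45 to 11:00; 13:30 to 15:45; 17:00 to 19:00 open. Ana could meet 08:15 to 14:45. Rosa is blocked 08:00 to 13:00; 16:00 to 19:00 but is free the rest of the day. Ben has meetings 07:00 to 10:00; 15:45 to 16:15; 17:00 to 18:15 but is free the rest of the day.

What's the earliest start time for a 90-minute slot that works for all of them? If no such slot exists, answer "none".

Hiro free: 09:00-12:30, 15:45-17:00 (invert busy blocks within the working day).
Ximena free: 08:45-09:30, 09:45-11:00, 13:30-15:45, 17:00-19:00.
Ana free: 08:15-14:45.
Rosa free: 07:00-08:00, 13:00-16:00 (invert busy blocks within the working day).
Ben free: 10:00-15:45, 16:15-17:00, 18:15-19:00 (invert busy blocks within the working day).
Hiro ∩ Ximena: 09:00-09:30, 09:45-11:00.
Hiro ∩ Ximena ∩ Ana: 09:00-09:30, 09:45-11:00.
Hiro ∩ Ximena ∩ Ana ∩ Rosa: ∅.
Hiro ∩ Ximena ∩ Ana ∩ Rosa ∩ Ben: ∅.
There is no time when everyone is free.
No common window is at least 90 minutes long.

none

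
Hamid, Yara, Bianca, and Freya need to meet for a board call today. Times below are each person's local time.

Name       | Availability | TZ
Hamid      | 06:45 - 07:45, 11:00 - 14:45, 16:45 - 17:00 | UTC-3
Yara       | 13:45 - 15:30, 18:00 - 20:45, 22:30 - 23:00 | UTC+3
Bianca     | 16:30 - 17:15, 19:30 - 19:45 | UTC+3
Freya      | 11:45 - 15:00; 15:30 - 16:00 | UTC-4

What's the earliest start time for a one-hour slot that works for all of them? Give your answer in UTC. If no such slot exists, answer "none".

Hamid in UTC: 09:45-10:45, 14:00-17:45, 19:45-20:00 (add 3h to convert from UTC-3).
Yara in UTC: 10:45-12:30, 15:00-17:45, 19:30-20:00 (subtract 3h to convert from UTC+3).
Bianca in UTC: 13:30-14:15, 16:30-16:45 (subtract 3h to convert from UTC+3).
Freya in UTC: 15:45-19:00, 19:30-20:00 (add 4h to convert from UTC-4).
Hamid ∩ Yara: 15:00-17:45, 19:45-20:00.
Hamid ∩ Yara ∩ Bianca: 16:30-16:45.
Hamid ∩ Yara ∩ Bianca ∩ Freya: 16:30-16:45.
No common window is at least 60 minutes long.

none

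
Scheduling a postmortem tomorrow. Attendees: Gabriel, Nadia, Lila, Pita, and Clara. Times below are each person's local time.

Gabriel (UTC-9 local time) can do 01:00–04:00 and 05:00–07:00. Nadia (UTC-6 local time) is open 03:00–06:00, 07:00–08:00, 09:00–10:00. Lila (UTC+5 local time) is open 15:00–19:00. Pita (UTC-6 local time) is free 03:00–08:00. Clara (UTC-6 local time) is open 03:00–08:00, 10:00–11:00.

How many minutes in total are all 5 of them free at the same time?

Gabriel in UTC: 10:00-13:00, 14:00-16:00 (add 9h to convert from UTC-9).
Nadia in UTC: 09:00-12:00, 13:00-14:00, 15:00-16:00 (add 6h to convert from UTC-6).
Lila in UTC: 10:00-14:00 (subtract 5h to convert from UTC+5).
Pita in UTC: 09:00-14:00 (add 6h to convert from UTC-6).
Clara in UTC: 09:00-14:00, 16:00-17:00 (add 6h to convert from UTC-6).
Gabriel ∩ Nadia: 10:00-12:00, 15:00-16:00.
Gabriel ∩ Nadia ∩ Lila: 10:00-12:00.
Gabriel ∩ Nadia ∩ Lila ∩ Pita: 10:00-12:00.
Gabriel ∩ Nadia ∩ Lila ∩ Pita ∩ Clara: 10:00-12:00.
That's a single block of 120 minutes.

120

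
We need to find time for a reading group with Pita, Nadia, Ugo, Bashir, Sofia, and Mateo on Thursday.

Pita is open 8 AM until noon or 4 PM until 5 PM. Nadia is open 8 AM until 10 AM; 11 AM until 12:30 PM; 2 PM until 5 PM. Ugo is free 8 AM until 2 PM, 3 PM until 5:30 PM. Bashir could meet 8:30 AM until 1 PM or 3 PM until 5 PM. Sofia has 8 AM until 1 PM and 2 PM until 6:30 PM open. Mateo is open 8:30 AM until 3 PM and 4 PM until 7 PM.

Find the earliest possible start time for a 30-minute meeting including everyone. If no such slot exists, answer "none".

08:30

Pita ∩ Nadia: 08:00-10:00, 11:00-12:00, 16:00-17:00.
Pita ∩ Nadia ∩ Ugo: 08:00-10:00, 11:00-12:00, 16:00-17:00.
Pita ∩ Nadia ∩ Ugo ∩ Bashir: 08:30-10:00, 11:00-12:00, 16:00-17:00.
Pita ∩ Nadia ∩ Ugo ∩ Bashir ∩ Sofia: 08:30-10:00, 11:00-12:00, 16:00-17:00.
Pita ∩ Nadia ∩ Ugo ∩ Bashir ∩ Sofia ∩ Mateo: 08:30-10:00, 11:00-12:00, 16:00-17:00.
The first common window of at least 30 minutes is 08:30-10:00, so the earliest start is 08:30.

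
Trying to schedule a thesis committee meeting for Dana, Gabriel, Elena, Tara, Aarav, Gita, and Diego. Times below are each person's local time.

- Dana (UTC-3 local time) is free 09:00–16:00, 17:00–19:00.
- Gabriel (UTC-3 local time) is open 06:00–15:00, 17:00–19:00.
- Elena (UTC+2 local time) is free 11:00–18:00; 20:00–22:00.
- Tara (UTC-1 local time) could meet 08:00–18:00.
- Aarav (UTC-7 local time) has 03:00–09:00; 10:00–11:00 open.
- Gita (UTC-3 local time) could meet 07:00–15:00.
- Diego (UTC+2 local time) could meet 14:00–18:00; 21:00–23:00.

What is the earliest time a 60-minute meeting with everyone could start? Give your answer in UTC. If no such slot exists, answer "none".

12:00

Dana in UTC: 12:00-19:00, 20:00-22:00 (add 3h to convert from UTC-3).
Gabriel in UTC: 09:00-18:00, 20:00-22:00 (add 3h to convert from UTC-3).
Elena in UTC: 09:00-16:00, 18:00-20:00 (subtract 2h to convert from UTC+2).
Tara in UTC: 09:00-19:00 (add 1h to convert from UTC-1).
Aarav in UTC: 10:00-16:00, 17:00-18:00 (add 7h to convert from UTC-7).
Gita in UTC: 10:00-18:00 (add 3h to convert from UTC-3).
Diego in UTC: 12:00-16:00, 19:00-21:00 (subtract 2h to convert from UTC+2).
Dana ∩ Gabriel: 12:00-18:00, 20:00-22:00.
Dana ∩ Gabriel ∩ Elena: 12:00-16:00.
Dana ∩ Gabriel ∩ Elena ∩ Tara: 12:00-16:00.
Dana ∩ Gabriel ∩ Elena ∩ Tara ∩ Aarav: 12:00-16:00.
Dana ∩ Gabriel ∩ Elena ∩ Tara ∩ Aarav ∩ Gita: 12:00-16:00.
Dana ∩ Gabriel ∩ Elena ∩ Tara ∩ Aarav ∩ Gita ∩ Diego: 12:00-16:00.
So the common availability across everyone is 12:00-16:00.
The first common window of at least 60 minutes is 12:00-16:00, so the earliest start is 12:00.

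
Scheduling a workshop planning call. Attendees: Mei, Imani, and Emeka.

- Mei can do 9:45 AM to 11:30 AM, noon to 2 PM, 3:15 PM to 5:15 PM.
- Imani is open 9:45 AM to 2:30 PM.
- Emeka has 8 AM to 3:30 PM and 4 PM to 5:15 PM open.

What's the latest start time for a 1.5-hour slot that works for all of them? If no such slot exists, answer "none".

Mei ∩ Imani: 09:45-11:30, 12:00-14:00.
Mei ∩ Imani ∩ Emeka: 09:45-11:30, 12:00-14:00.
The last common window of at least 90 minutes is 12:00-14:00; a 90-minute meeting can start as late as 12:30 and still end by 14:00.

12:30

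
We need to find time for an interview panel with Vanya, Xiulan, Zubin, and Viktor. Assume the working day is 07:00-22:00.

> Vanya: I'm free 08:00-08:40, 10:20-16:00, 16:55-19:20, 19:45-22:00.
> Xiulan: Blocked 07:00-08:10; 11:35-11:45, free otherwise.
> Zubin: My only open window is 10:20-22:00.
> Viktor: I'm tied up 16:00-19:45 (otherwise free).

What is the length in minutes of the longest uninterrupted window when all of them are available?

255

Vanya free: 08:00-08:40, 10:20-16:00, 16:55-19:20, 19:45-22:00.
Xiulan free: 08:10-11:35, 11:45-22:00 (invert busy blocks within the working day).
Zubin free: 10:20-22:00.
Viktor free: 07:00-16:00, 19:45-22:00 (invert busy blocks within the working day).
Vanya ∩ Xiulan: 08:10-08:40, 10:20-11:35, 11:45-16:00, 16:55-19:20, 19:45-22:00.
Vanya ∩ Xiulan ∩ Zubin: 10:20-11:35, 11:45-16:00, 16:55-19:20, 19:45-22:00.
Vanya ∩ Xiulan ∩ Zubin ∩ Viktor: 10:20-11:35, 11:45-16:00, 19:45-22:00.
The longest is 11:45-16:00 at 255 minutes.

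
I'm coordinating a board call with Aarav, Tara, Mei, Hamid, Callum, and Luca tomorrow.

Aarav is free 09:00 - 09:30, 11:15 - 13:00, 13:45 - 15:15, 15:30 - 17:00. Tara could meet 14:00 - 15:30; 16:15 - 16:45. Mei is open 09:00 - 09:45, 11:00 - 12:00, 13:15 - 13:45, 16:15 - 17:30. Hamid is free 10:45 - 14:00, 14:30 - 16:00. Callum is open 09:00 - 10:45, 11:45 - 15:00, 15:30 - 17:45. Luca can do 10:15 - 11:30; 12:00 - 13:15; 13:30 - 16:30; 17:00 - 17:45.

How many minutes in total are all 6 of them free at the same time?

Aarav ∩ Tara: 14:00-15:15, 16:15-16:45.
Aarav ∩ Tara ∩ Mei: 16:15-16:45.
Aarav ∩ Tara ∩ Mei ∩ Hamid: ∅.
Aarav ∩ Tara ∩ Mei ∩ Hamid ∩ Callum: ∅.
Aarav ∩ Tara ∩ Mei ∩ Hamid ∩ Callum ∩ Luca: ∅.
There is no time when everyone is free.
There is no common window, so the total is 0 minutes.

0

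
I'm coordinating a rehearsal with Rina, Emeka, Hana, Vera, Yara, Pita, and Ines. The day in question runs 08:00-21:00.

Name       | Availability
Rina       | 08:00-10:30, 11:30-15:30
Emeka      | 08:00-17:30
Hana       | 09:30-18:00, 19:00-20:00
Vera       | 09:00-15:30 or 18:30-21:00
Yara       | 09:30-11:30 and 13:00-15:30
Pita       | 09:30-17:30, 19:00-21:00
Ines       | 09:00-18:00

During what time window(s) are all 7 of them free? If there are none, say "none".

Rina ∩ Emeka: 08:00-10:30, 11:30-15:30.
Rina ∩ Emeka ∩ Hana: 09:30-10:30, 11:30-15:30.
Rina ∩ Emeka ∩ Hana ∩ Vera: 09:30-10:30, 11:30-15:30.
Rina ∩ Emeka ∩ Hana ∩ Vera ∩ Yara: 09:30-10:30, 13:00-15:30.
Rina ∩ Emeka ∩ Hana ∩ Vera ∩ Yara ∩ Pita: 09:30-10:30, 13:00-15:30.
Rina ∩ Emeka ∩ Hana ∩ Vera ∩ Yara ∩ Pita ∩ Ines: 09:30-10:30, 13:00-15:30.
Those are the intersection windows.

09:30-10:30, 13:00-15:30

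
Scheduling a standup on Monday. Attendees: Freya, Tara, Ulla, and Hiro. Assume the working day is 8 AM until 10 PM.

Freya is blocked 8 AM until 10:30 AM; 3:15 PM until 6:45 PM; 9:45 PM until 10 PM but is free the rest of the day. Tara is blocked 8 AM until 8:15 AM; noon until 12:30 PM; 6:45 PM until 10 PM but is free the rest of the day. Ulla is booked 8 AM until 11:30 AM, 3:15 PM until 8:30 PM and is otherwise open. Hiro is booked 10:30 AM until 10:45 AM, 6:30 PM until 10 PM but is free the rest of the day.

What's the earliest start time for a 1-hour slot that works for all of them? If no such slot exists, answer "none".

12:30

Freya free: 10:30-15:15, 18:45-21:45 (invert busy blocks within the working day).
Tara free: 08:15-12:00, 12:30-18:45 (invert busy blocks within the working day).
Ulla free: 11:30-15:15, 20:30-22:00 (invert busy blocks within the working day).
Hiro free: 08:00-10:30, 10:45-18:30 (invert busy blocks within the working day).
Freya ∩ Tara: 10:30-12:00, 12:30-15:15.
Freya ∩ Tara ∩ Ulla: 11:30-12:00, 12:30-15:15.
Freya ∩ Tara ∩ Ulla ∩ Hiro: 11:30-12:00, 12:30-15:15.
The first common window of at least 60 minutes is 12:30-15:15, so the earliest start is 12:30.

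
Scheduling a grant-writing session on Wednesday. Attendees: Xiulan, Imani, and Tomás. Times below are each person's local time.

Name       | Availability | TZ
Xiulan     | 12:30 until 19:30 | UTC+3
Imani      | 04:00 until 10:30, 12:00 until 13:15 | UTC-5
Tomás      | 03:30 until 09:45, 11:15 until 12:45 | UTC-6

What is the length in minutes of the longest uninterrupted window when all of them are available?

360

Xiulan in UTC: 09:30-16:30 (subtract 3h to convert from UTC+3).
Imani in UTC: 09:00-15:30, 17:00-18:15 (add 5h to convert from UTC-5).
Tomás in UTC: 09:30-15:45, 17:15-18:45 (add 6h to convert from UTC-6).
Xiulan ∩ Imani: 09:30-15:30.
Xiulan ∩ Imani ∩ Tomás: 09:30-15:30.
The longest is 09:30-15:30 at 360 minutes.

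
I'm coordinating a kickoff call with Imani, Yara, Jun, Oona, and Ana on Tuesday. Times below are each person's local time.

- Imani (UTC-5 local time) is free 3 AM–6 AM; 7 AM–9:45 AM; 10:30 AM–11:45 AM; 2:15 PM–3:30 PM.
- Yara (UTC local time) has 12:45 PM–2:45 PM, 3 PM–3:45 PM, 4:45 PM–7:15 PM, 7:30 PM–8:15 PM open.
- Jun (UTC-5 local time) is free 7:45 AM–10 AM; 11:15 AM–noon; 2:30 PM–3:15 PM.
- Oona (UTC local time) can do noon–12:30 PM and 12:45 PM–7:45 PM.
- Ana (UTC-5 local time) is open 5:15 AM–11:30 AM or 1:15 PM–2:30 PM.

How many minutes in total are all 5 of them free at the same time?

120

Imani in UTC: 08:00-11:00, 12:00-14:45, 15:30-16:45, 19:15-20:30 (add 5h to convert from UTC-5).
Yara in UTC: 12:45-14:45, 15:00-15:45, 16:45-19:15, 19:30-20:15.
Jun in UTC: 12:45-15:00, 16:15-17:00, 19:30-20:15 (add 5h to convert from UTC-5).
Oona in UTC: 12:00-12:30, 12:45-19:45.
Ana in UTC: 10:15-16:30, 18:15-19:30 (add 5h to convert from UTC-5).
Imani ∩ Yara: 12:45-14:45, 15:30-15:45, 19:30-20:15.
Imani ∩ Yara ∩ Jun: 12:45-14:45, 19:30-20:15.
Imani ∩ Yara ∩ Jun ∩ Oona: 12:45-14:45, 19:30-19:45.
Imani ∩ Yara ∩ Jun ∩ Oona ∩ Ana: 12:45-14:45.
So the common availability across everyone is 12:45-14:45.
That's a single block of 120 minutes.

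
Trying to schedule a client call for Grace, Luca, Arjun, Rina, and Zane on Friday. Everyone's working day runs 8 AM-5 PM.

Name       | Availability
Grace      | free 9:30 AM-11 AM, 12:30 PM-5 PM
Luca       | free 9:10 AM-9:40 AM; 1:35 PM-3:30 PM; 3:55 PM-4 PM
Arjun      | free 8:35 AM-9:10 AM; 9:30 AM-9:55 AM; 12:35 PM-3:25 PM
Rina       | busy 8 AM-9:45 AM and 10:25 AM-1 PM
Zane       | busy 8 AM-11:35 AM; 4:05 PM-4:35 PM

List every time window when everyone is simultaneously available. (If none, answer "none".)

Grace free: 09:30-11:00, 12:30-17:00.
Luca free: 09:10-09:40, 13:35-15:30, 15:55-16:00.
Arjun free: 08:35-09:10, 09:30-09:55, 12:35-15:25.
Rina free: 09:45-10:25, 13:00-17:00 (invert busy blocks within the working day).
Zane free: 11:35-16:05, 16:35-17:00 (invert busy blocks within the working day).
Grace ∩ Luca: 09:30-09:40, 13:35-15:30, 15:55-16:00.
Grace ∩ Luca ∩ Arjun: 09:30-09:40, 13:35-15:25.
Grace ∩ Luca ∩ Arjun ∩ Rina: 13:35-15:25.
Grace ∩ Luca ∩ Arjun ∩ Rina ∩ Zane: 13:35-15:25.
So the common availability across everyone is 13:35-15:25.

13:35-15:25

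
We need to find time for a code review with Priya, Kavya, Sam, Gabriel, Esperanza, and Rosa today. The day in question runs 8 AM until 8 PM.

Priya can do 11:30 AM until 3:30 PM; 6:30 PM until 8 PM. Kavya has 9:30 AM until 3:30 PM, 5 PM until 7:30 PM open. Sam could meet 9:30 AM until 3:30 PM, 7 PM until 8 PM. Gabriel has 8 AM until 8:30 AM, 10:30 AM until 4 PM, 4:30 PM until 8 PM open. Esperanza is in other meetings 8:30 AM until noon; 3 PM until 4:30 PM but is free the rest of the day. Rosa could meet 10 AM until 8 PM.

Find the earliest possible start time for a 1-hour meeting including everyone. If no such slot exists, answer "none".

Priya free: 11:30-15:30, 18:30-20:00.
Kavya free: 09:30-15:30, 17:00-19:30.
Sam free: 09:30-15:30, 19:00-20:00.
Gabriel free: 08:00-08:30, 10:30-16:00, 16:30-20:00.
Esperanza free: 08:00-08:30, 12:00-15:00, 16:30-20:00 (invert busy blocks within the working day).
Rosa free: 10:00-20:00.
Priya ∩ Kavya: 11:30-15:30, 18:30-19:30.
Priya ∩ Kavya ∩ Sam: 11:30-15:30, 19:00-19:30.
Priya ∩ Kavya ∩ Sam ∩ Gabriel: 11:30-15:30, 19:00-19:30.
Priya ∩ Kavya ∩ Sam ∩ Gabriel ∩ Esperanza: 12:00-15:00, 19:00-19:30.
Priya ∩ Kavya ∩ Sam ∩ Gabriel ∩ Esperanza ∩ Rosa: 12:00-15:00, 19:00-19:30.
The first common window of at least 60 minutes is 12:00-15:00, so the earliest start is 12:00.

12:00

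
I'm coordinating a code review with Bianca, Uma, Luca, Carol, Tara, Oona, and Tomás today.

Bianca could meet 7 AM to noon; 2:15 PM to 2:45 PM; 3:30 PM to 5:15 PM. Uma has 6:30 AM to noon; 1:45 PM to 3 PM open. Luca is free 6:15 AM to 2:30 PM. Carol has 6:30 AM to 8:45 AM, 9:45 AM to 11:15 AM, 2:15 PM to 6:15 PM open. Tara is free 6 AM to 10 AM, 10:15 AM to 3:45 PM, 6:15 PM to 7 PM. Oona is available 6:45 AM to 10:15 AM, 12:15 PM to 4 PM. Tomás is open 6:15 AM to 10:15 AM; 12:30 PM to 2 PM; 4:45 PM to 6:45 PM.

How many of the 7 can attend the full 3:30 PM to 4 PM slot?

Bianca, Carol, and Oona can make the full 15:30-16:00 slot — that's 3.

3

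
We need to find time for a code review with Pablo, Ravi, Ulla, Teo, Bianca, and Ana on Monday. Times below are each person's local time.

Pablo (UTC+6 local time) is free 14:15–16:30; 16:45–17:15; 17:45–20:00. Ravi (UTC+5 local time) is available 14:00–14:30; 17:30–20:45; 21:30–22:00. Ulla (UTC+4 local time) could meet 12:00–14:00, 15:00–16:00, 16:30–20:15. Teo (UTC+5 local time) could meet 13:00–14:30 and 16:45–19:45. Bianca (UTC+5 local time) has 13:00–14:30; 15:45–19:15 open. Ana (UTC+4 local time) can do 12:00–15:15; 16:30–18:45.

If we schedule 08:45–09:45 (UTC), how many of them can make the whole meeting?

3

Pablo in UTC: 08:15-10:30, 10:45-11:15, 11:45-14:00 (subtract 6h to convert from UTC+6).
Ravi in UTC: 09:00-09:30, 12:30-15:45, 16:30-17:00 (subtract 5h to convert from UTC+5).
Ulla in UTC: 08:00-10:00, 11:00-12:00, 12:30-16:15 (subtract 4h to convert from UTC+4).
Teo in UTC: 08:00-09:30, 11:45-14:45 (subtract 5h to convert from UTC+5).
Bianca in UTC: 08:00-09:30, 10:45-14:15 (subtract 5h to convert from UTC+5).
Ana in UTC: 08:00-11:15, 12:30-14:45 (subtract 4h to convert from UTC+4).
Pablo, Ulla, and Ana can make the full 08:45-09:45 slot — that's 3.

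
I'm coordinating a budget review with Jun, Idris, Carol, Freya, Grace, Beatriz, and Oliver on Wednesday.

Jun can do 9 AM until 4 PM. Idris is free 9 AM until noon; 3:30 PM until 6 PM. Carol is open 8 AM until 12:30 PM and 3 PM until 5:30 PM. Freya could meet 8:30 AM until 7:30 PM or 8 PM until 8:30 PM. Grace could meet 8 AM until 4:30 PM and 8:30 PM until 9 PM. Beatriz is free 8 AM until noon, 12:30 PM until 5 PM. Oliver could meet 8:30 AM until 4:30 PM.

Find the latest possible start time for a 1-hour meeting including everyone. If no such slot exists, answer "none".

Jun ∩ Idris: 09:00-12:00, 15:30-16:00.
Jun ∩ Idris ∩ Carol: 09:00-12:00, 15:30-16:00.
Jun ∩ Idris ∩ Carol ∩ Freya: 09:00-12:00, 15:30-16:00.
Jun ∩ Idris ∩ Carol ∩ Freya ∩ Grace: 09:00-12:00, 15:30-16:00.
Jun ∩ Idris ∩ Carol ∩ Freya ∩ Grace ∩ Beatriz: 09:00-12:00, 15:30-16:00.
Jun ∩ Idris ∩ Carol ∩ Freya ∩ Grace ∩ Beatriz ∩ Oliver: 09:00-12:00, 15:30-16:00.
The last common window of at least 60 minutes is 09:00-12:00; a 60-minute meeting can start as late as 11:00 and still end by 12:00.

11:00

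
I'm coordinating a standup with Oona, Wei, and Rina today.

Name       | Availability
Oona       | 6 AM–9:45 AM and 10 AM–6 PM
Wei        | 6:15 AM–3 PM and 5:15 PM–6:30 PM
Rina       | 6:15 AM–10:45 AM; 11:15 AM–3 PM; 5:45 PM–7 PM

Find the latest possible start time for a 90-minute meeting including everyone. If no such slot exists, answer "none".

Oona ∩ Wei: 06:15-09:45, 10:00-15:00, 17:15-18:00.
Oona ∩ Wei ∩ Rina: 06:15-09:45, 10:00-10:45, 11:15-15:00, 17:45-18:00.
The last common window of at least 90 minutes is 11:15-15:00; a 90-minute meeting can start as late as 13:30 and still end by 15:00.

13:30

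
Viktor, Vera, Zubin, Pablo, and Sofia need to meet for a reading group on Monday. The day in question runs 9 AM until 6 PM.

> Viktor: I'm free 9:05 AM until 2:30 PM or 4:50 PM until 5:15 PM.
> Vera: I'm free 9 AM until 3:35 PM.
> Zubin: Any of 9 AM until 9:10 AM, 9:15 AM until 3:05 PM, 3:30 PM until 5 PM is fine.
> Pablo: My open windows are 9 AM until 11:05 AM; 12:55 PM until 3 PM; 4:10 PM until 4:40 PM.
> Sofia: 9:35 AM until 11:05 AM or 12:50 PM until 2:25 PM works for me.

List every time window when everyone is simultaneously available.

Viktor ∩ Vera: 09:05-14:30.
Viktor ∩ Vera ∩ Zubin: 09:05-09:10, 09:15-14:30.
Viktor ∩ Vera ∩ Zubin ∩ Pablo: 09:05-09:10, 09:15-11:05, 12:55-14:30.
Viktor ∩ Vera ∩ Zubin ∩ Pablo ∩ Sofia: 09:35-11:05, 12:55-14:25.
Those are the intersection windows.

09:35-11:05, 12:55-14:25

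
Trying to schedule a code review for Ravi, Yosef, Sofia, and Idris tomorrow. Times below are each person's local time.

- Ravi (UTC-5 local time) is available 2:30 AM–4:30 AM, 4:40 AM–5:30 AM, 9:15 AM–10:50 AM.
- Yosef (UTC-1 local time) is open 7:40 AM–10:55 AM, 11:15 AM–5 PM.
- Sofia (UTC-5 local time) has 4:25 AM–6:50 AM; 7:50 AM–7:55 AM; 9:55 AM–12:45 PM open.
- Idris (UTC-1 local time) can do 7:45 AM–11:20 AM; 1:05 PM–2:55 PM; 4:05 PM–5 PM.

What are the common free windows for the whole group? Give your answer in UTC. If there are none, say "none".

Ravi in UTC: 07:30-09:30, 09:40-10:30, 14:15-15:50 (add 5h to convert from UTC-5).
Yosef in UTC: 08:40-11:55, 12:15-18:00 (add 1h to convert from UTC-1).
Sofia in UTC: 09:25-11:50, 12:50-12:55, 14:55-17:45 (add 5h to convert from UTC-5).
Idris in UTC: 08:45-12:20, 14:05-15:55, 17:05-18:00 (add 1h to convert from UTC-1).
Ravi ∩ Yosef: 08:40-09:30, 09:40-10:30, 14:15-15:50.
Ravi ∩ Yosef ∩ Sofia: 09:25-09:30, 09:40-10:30, 14:55-15:50.
Ravi ∩ Yosef ∩ Sofia ∩ Idris: 09:25-09:30, 09:40-10:30, 14:55-15:50.

09:25-09:30, 09:40-10:30, 14:55-15:50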